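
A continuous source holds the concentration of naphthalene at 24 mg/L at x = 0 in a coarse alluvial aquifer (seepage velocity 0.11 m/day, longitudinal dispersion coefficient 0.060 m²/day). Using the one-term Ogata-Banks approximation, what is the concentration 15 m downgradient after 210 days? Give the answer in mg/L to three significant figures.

22.7 mg/L

For a continuous step input, C/C₀ ≈ ½·erfc((x−vt)/(2√(Dt))).
vt = 0.11 × 210 = 23.1 m and 2√(Dt) = 2√(0.060 × 210) = 7.099 m.
Argument (x−vt)/(2√(Dt)) = (15 − 23.1)/7.099 = -1.141; ½·erfc(-1.141) = 0.9467.
C = 24 × 0.9467 = 22.7 mg/L.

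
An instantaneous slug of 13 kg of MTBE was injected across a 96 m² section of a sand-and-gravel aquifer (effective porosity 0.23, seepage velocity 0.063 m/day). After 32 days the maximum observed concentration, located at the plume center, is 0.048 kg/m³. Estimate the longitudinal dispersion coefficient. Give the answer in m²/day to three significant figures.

0.374 m²/day

At the plume center C_max = M/(n_e·A·√(4πDt)), so D = M²/(4πt·(n_e·A·C_max)²).
n_e·A·C_max = 0.23 × 96 × 0.048 = 1.060 kg/m.
D = 13²/(4π × 32 × 1.060²) = 0.374 m²/day.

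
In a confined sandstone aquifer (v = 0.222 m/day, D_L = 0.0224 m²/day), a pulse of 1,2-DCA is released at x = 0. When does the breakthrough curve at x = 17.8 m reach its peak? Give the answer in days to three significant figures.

79.7 days

For the 1D instantaneous-source solution, setting ∂C/∂t = 0 at fixed x gives v²t² + 2Dt − x² = 0, so t = (√(D² + v²x²) − D)/v².
√(D² + v²x²) = √(0.0224² + 0.222² × 17.8²) = 3.952; v² = 0.049284.
t = (3.952 − 0.0224)/0.049284 = 79.7 days (vs. the pure-advection estimate x/v = 80.2 d).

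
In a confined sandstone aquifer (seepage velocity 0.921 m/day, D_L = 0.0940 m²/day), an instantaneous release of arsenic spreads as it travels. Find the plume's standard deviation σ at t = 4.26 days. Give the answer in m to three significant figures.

0.895 m

Dispersive spreading gives a Gaussian with σ² = 2Dt; advection only shifts the center.
σ = √(2 × 0.0940 × 4.26) = 0.895 m.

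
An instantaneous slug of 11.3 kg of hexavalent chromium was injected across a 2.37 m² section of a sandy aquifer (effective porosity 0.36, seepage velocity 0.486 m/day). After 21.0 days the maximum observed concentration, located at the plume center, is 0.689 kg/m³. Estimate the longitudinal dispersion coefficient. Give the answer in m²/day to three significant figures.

1.40 m²/day

At the plume center C_max = M/(n_e·A·√(4πDt)), so D = M²/(4πt·(n_e·A·C_max)²).
n_e·A·C_max = 0.36 × 2.37 × 0.689 = 0.5879 kg/m.
D = 11.3²/(4π × 21.0 × 0.5879²) = 1.40 m²/day.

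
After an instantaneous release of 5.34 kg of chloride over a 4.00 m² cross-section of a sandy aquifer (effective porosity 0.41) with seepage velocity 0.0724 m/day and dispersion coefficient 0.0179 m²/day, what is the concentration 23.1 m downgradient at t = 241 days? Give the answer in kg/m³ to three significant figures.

0.0695 kg/m³

For an instantaneous plane source, C(x,t) = M/(n_e·A·√(4πDt)) · exp(−(x−vt)²/(4Dt)), with n_e·A the pore (flow) area.
Plume center vt = 0.0724 × 241 = 17.4484 m, so the well at 23.1 m is 5.6516 m downgradient of the peak.
√(4πDt) = 7.363 m, giving peak height M/(n_e·A·√(4πDt)) = 5.34/(0.41 × 4.00 × 7.363) = 0.4422 kg/m³.
(x−vt)²/(4Dt) = (5.6516)²/(4 × 0.0179 × 241) = 1.851; exp(−1.851) = 0.1571.
C = 0.4422 × 0.1571 = 0.0695 kg/m³.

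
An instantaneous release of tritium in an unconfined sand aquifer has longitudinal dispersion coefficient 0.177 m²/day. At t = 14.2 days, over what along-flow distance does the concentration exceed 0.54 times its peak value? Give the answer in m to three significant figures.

4.98 m

The plume is Gaussian with σ = √(2Dt) = √(2 × 0.177 × 14.2) = 2.242 m.
C/C_peak = exp(−Δx²/(2σ²)) = 0.54 ⇒ Δx = σ·√(−2 ln 0.54) = 2.242 × 1.110 = 2.489 m.
Width = 2Δx = 4.98 m.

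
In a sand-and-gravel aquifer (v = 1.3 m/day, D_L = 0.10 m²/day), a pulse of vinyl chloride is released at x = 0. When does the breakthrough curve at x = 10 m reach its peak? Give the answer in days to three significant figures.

7.63 days

For the 1D instantaneous-source solution, setting ∂C/∂t = 0 at fixed x gives v²t² + 2Dt − x² = 0, so t = (√(D² + v²x²) − D)/v².
√(D² + v²x²) = √(0.10² + 1.3² × 10²) = 13.00; v² = 1.69.
t = (13.00 − 0.10)/1.69 = 7.63 days (vs. the pure-advection estimate x/v = 7.69 d).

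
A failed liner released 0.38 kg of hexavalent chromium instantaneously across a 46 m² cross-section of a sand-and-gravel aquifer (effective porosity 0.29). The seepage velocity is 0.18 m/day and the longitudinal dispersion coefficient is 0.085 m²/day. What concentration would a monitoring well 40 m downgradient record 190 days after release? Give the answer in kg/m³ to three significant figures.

0.00119 kg/m³

For an instantaneous plane source, C(x,t) = M/(n_e·A·√(4πDt)) · exp(−(x−vt)²/(4Dt)), with n_e·A the pore (flow) area.
Plume center vt = 0.18 × 190 = 34.2 m, so the well at 40 m is 5.8 m downgradient of the peak.
√(4πDt) = 14.25 m, giving peak height M/(n_e·A·√(4πDt)) = 0.38/(0.29 × 46 × 14.25) = 0.001999 kg/m³.
(x−vt)²/(4Dt) = (5.8)²/(4 × 0.085 × 190) = 0.5207; exp(−0.5207) = 0.5941.
C = 0.001999 × 0.5941 = 0.00119 kg/m³.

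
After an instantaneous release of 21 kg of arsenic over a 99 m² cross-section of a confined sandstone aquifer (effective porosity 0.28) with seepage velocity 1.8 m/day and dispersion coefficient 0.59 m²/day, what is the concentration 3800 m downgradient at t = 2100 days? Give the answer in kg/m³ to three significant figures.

For an instantaneous plane source, C(x,t) = M/(n_e·A·√(4πDt)) · exp(−(x−vt)²/(4Dt)), with n_e·A the pore (flow) area.
Plume center vt = 1.8 × 2100 = 3780 m, so the well at 3800 m is 20 m downgradient of the peak.
√(4πDt) = 124.8 m, giving peak height M/(n_e·A·√(4πDt)) = 21/(0.28 × 99 × 124.8) = 0.006070 kg/m³.
(x−vt)²/(4Dt) = (20)²/(4 × 0.59 × 2100) = 0.08071; exp(−0.08071) = 0.9225.
C = 0.006070 × 0.9225 = 0.00560 kg/m³.

0.00560 kg/m³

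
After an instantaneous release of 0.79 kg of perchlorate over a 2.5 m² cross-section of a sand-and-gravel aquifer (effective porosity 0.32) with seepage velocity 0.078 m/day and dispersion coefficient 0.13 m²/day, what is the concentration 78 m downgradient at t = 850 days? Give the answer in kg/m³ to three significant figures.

For an instantaneous plane source, C(x,t) = M/(n_e·A·√(4πDt)) · exp(−(x−vt)²/(4Dt)), with n_e·A the pore (flow) area.
Plume center vt = 0.078 × 850 = 66.3 m, so the well at 78 m is 11.7 m downgradient of the peak.
√(4πDt) = 37.26 m, giving peak height M/(n_e·A·√(4πDt)) = 0.79/(0.32 × 2.5 × 37.26) = 0.02650 kg/m³.
(x−vt)²/(4Dt) = (11.7)²/(4 × 0.13 × 850) = 0.3097; exp(−0.3097) = 0.7337.
C = 0.02650 × 0.7337 = 0.0194 kg/m³.

0.0194 kg/m³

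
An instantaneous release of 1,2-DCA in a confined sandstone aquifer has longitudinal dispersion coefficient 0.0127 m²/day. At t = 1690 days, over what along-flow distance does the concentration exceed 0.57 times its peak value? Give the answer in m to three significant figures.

13.9 m

The plume is Gaussian with σ = √(2Dt) = √(2 × 0.0127 × 1690) = 6.552 m.
C/C_peak = exp(−Δx²/(2σ²)) = 0.57 ⇒ Δx = σ·√(−2 ln 0.57) = 6.552 × 1.060 = 6.945 m.
Width = 2Δx = 13.9 m.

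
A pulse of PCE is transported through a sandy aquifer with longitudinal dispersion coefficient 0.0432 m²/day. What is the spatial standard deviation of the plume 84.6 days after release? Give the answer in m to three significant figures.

Dispersive spreading gives a Gaussian with σ² = 2Dt; advection only shifts the center.
σ = √(2 × 0.0432 × 84.6) = 2.70 m.

2.70 m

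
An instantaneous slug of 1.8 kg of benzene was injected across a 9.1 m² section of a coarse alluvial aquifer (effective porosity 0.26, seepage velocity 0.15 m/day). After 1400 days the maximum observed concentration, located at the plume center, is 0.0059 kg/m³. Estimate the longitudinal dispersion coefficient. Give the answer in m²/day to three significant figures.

At the plume center C_max = M/(n_e·A·√(4πDt)), so D = M²/(4πt·(n_e·A·C_max)²).
n_e·A·C_max = 0.26 × 9.1 × 0.0059 = 0.01396 kg/m.
D = 1.8²/(4π × 1400 × 0.01396²) = 0.945 m²/day.

0.945 m²/day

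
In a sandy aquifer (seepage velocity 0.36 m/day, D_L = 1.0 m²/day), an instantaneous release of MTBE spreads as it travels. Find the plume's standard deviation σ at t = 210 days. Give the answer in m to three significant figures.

Dispersive spreading gives a Gaussian with σ² = 2Dt; advection only shifts the center.
σ = √(2 × 1.0 × 210) = 20.5 m.

20.5 m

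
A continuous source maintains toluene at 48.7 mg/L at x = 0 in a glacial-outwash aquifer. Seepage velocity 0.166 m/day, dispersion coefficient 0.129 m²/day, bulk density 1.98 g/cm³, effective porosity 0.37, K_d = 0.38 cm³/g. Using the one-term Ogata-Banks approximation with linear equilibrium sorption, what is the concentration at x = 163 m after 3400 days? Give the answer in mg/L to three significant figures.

Retardation factor R = 1 + ρ_b·K_d/n = 1 + 1.98 × 0.38/0.37 = 3.034.
Sorption retards both mechanisms: v_R = v/R = 0.05471 m/day, D_R = D/R = 0.04252 m²/day.
v_R·t = 0.05471 × 3400 = 186.014 m; 2√(D_R t) = 24.05 m; argument = (163 − 186.014)/24.05 = -0.9569.
C = C₀ × ½·erfc(-0.9569) = 48.7 × 0.9120 = 44.4 mg/L.

44.4 mg/L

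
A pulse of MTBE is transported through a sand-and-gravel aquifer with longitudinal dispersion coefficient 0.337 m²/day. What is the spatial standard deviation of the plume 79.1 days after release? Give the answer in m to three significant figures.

Dispersive spreading gives a Gaussian with σ² = 2Dt; advection only shifts the center.
σ = √(2 × 0.337 × 79.1) = 7.30 m.

7.30 m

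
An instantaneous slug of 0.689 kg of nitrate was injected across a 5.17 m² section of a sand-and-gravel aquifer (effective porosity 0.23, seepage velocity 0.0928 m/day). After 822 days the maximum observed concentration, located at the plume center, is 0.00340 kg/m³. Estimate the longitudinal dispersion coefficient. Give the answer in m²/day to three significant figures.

At the plume center C_max = M/(n_e·A·√(4πDt)), so D = M²/(4πt·(n_e·A·C_max)²).
n_e·A·C_max = 0.23 × 5.17 × 0.00340 = 0.004043 kg/m.
D = 0.689²/(4π × 822 × 0.004043²) = 2.81 m²/day.

2.81 m²/day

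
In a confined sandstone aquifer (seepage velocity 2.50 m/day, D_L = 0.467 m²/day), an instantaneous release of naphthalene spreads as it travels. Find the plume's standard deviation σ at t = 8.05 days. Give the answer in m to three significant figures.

2.74 m

Dispersive spreading gives a Gaussian with σ² = 2Dt; advection only shifts the center.
σ = √(2 × 0.467 × 8.05) = 2.74 m.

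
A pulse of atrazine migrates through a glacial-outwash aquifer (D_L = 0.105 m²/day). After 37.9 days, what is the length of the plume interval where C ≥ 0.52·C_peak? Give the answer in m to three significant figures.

6.45 m

The plume is Gaussian with σ = √(2Dt) = √(2 × 0.105 × 37.9) = 2.821 m.
C/C_peak = exp(−Δx²/(2σ²)) = 0.52 ⇒ Δx = σ·√(−2 ln 0.52) = 2.821 × 1.144 = 3.227 m.
Width = 2Δx = 6.45 m.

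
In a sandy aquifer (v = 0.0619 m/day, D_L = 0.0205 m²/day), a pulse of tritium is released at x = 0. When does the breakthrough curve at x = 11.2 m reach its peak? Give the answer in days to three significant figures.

For the 1D instantaneous-source solution, setting ∂C/∂t = 0 at fixed x gives v²t² + 2Dt − x² = 0, so t = (√(D² + v²x²) − D)/v².
√(D² + v²x²) = √(0.0205² + 0.0619² × 11.2²) = 0.6936; v² = 0.00383161.
t = (0.6936 − 0.0205)/0.00383161 = 176 days (vs. the pure-advection estimate x/v = 181 d).

176 days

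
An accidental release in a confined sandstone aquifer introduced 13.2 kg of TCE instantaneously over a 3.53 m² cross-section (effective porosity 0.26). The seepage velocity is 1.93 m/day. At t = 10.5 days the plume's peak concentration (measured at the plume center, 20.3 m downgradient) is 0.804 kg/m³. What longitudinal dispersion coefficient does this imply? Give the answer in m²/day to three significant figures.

2.43 m²/day

At the plume center C_max = M/(n_e·A·√(4πDt)), so D = M²/(4πt·(n_e·A·C_max)²).
n_e·A·C_max = 0.26 × 3.53 × 0.804 = 0.7379 kg/m.
D = 13.2²/(4π × 10.5 × 0.7379²) = 2.43 m²/day.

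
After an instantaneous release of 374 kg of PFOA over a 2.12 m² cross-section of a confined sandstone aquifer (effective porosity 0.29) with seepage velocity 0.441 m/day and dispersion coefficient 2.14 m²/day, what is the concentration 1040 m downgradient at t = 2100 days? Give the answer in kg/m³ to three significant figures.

1.24 kg/m³

For an instantaneous plane source, C(x,t) = M/(n_e·A·√(4πDt)) · exp(−(x−vt)²/(4Dt)), with n_e·A the pore (flow) area.
Plume center vt = 0.441 × 2100 = 926.1 m, so the well at 1040 m is 113.9 m downgradient of the peak.
√(4πDt) = 237.6 m, giving peak height M/(n_e·A·√(4πDt)) = 374/(0.29 × 2.12 × 237.6) = 2.560 kg/m³.
(x−vt)²/(4Dt) = (113.9)²/(4 × 2.14 × 2100) = 0.7217; exp(−0.7217) = 0.4859.
C = 2.560 × 0.4859 = 1.24 kg/m³.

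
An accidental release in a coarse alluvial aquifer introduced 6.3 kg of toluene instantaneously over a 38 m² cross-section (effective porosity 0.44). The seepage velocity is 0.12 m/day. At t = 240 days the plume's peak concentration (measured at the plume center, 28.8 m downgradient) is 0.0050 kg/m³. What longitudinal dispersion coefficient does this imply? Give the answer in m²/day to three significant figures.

1.88 m²/day

At the plume center C_max = M/(n_e·A·√(4πDt)), so D = M²/(4πt·(n_e·A·C_max)²).
n_e·A·C_max = 0.44 × 38 × 0.0050 = 0.08360 kg/m.
D = 6.3²/(4π × 240 × 0.08360²) = 1.88 m²/day.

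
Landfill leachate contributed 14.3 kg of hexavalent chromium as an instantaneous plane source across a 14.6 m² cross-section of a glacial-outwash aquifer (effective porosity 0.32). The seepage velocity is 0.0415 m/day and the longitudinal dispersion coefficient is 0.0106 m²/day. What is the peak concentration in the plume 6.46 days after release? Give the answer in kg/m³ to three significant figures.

3.30 kg/m³

The peak of an instantaneous 1D plume sits at x = vt; there the Gaussian factor is 1 and C_max = M/(n_e·A·√(4πDt)), where n_e·A is the pore area the mass is dissolved in.
√(4πDt) = √(4π × 0.0106 × 6.46) = 0.9276 m, so C_max = 14.3/(0.32 × 14.6 × 0.9276) = 3.30 kg/m³.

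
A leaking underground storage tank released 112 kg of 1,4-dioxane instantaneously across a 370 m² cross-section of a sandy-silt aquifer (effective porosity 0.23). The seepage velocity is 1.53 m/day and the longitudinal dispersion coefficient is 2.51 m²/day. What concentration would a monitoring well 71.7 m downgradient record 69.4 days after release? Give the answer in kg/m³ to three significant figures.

For an instantaneous plane source, C(x,t) = M/(n_e·A·√(4πDt)) · exp(−(x−vt)²/(4Dt)), with n_e·A the pore (flow) area.
Plume center vt = 1.53 × 69.4 = 106.182 m, so the well at 71.7 m is 34.482 m upgradient of the peak.
√(4πDt) = 46.79 m, giving peak height M/(n_e·A·√(4πDt)) = 112/(0.23 × 370 × 46.79) = 0.02813 kg/m³.
(x−vt)²/(4Dt) = (-34.482)²/(4 × 2.51 × 69.4) = 1.706; exp(−1.706) = 0.1816.
C = 0.02813 × 0.1816 = 0.00511 kg/m³.

0.00511 kg/m³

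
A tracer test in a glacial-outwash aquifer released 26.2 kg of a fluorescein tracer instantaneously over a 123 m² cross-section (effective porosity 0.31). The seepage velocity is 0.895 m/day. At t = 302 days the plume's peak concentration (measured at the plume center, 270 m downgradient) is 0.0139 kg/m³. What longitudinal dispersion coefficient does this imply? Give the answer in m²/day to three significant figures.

At the plume center C_max = M/(n_e·A·√(4πDt)), so D = M²/(4πt·(n_e·A·C_max)²).
n_e·A·C_max = 0.31 × 123 × 0.0139 = 0.5300 kg/m.
D = 26.2²/(4π × 302 × 0.5300²) = 0.644 m²/day.

0.644 m²/day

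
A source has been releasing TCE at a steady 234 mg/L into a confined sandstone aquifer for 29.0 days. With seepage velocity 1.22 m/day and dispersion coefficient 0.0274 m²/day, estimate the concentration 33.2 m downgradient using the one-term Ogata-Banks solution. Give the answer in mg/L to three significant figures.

For a continuous step input, C/C₀ ≈ ½·erfc((x−vt)/(2√(Dt))).
vt = 1.22 × 29.0 = 35.38 m and 2√(Dt) = 2√(0.0274 × 29.0) = 1.783 m.
Argument (x−vt)/(2√(Dt)) = (33.2 − 35.38)/1.783 = -1.223; ½·erfc(-1.223) = 0.9581.
C = 234 × 0.9581 = 224 mg/L.

224 mg/L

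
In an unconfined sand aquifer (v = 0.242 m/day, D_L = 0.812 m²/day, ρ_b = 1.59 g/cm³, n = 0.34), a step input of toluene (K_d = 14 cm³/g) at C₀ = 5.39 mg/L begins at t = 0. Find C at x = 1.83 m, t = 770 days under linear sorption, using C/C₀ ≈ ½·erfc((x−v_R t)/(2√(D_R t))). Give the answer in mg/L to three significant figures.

3.17 mg/L

Retardation factor R = 1 + ρ_b·K_d/n = 1 + 1.59 × 14/0.34 = 66.47.
Sorption retards both mechanisms: v_R = v/R = 0.003641 m/day, D_R = D/R = 0.01222 m²/day.
v_R·t = 0.003641 × 770 = 2.80357 m; 2√(D_R t) = 6.135 m; argument = (1.83 − 2.80357)/6.135 = -0.1587.
C = C₀ × ½·erfc(-0.1587) = 5.39 × 0.5888 = 3.17 mg/L.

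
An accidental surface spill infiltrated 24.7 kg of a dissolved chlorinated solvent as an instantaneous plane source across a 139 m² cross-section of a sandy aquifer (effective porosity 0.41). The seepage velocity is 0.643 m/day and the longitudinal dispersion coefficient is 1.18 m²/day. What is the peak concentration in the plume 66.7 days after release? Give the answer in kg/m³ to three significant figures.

The peak of an instantaneous 1D plume sits at x = vt; there the Gaussian factor is 1 and C_max = M/(n_e·A·√(4πDt)), where n_e·A is the pore area the mass is dissolved in.
√(4πDt) = √(4π × 1.18 × 66.7) = 31.45 m, so C_max = 24.7/(0.41 × 139 × 31.45) = 0.0138 kg/m³.

0.0138 kg/m³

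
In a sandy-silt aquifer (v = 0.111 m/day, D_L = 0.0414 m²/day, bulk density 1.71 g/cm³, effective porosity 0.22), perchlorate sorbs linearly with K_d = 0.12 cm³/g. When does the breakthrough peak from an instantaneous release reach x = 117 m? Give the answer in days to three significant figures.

2030 days

Retardation factor R = 1 + ρ_b·K_d/n = 1 + 1.71 × 0.12/0.22 = 1.933.
Sorption retards both mechanisms: v_R = v/R = 0.05742 m/day, D_R = D/R = 0.02142 m²/day.
Peak time from v_R²t² + 2D_R t − x² = 0: t = (√(D_R² + v_R²x²) − D_R)/v_R².
√(D_R² + v_R²x²) = √(0.02142² + 0.05742² × 117²) = 6.718; v_R² = 0.003297.
t = (6.718 − 0.02142)/0.003297 = 2030 days.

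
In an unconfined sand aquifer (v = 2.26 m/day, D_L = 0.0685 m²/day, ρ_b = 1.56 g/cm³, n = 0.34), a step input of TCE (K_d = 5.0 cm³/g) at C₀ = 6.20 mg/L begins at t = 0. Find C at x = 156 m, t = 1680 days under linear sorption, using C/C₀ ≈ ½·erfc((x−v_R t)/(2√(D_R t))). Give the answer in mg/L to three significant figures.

4.95 mg/L

Retardation factor R = 1 + ρ_b·K_d/n = 1 + 1.56 × 5.0/0.34 = 23.94.
Sorption retards both mechanisms: v_R = v/R = 0.09440 m/day, D_R = D/R = 0.002861 m²/day.
v_R·t = 0.09440 × 1680 = 158.592 m; 2√(D_R t) = 4.385 m; argument = (156 − 158.592)/4.385 = -0.5911.
C = C₀ × ½·erfc(-0.5911) = 6.20 × 0.7984 = 4.95 mg/L.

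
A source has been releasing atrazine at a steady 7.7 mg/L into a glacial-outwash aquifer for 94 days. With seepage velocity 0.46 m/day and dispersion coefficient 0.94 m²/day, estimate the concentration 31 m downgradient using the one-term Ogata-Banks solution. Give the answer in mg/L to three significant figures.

For a continuous step input, C/C₀ ≈ ½·erfc((x−vt)/(2√(Dt))).
vt = 0.46 × 94 = 43.24 m and 2√(Dt) = 2√(0.94 × 94) = 18.80 m.
Argument (x−vt)/(2√(Dt)) = (31 − 43.24)/18.80 = -0.6511; ½·erfc(-0.6511) = 0.8214.
C = 7.7 × 0.8214 = 6.32 mg/L.

6.32 mg/L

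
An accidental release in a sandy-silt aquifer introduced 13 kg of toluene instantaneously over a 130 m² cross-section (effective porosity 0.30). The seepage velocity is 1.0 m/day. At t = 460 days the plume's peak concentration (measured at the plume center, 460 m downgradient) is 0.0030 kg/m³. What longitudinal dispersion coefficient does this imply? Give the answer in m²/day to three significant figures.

At the plume center C_max = M/(n_e·A·√(4πDt)), so D = M²/(4πt·(n_e·A·C_max)²).
n_e·A·C_max = 0.30 × 130 × 0.0030 = 0.1170 kg/m.
D = 13²/(4π × 460 × 0.1170²) = 2.14 m²/day.

2.14 m²/day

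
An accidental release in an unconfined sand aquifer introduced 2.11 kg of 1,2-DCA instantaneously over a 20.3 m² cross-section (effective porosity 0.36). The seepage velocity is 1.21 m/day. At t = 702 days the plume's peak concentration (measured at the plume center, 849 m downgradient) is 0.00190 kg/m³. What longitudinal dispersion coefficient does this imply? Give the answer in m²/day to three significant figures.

At the plume center C_max = M/(n_e·A·√(4πDt)), so D = M²/(4πt·(n_e·A·C_max)²).
n_e·A·C_max = 0.36 × 20.3 × 0.00190 = 0.01389 kg/m.
D = 2.11²/(4π × 702 × 0.01389²) = 2.62 m²/day.

2.62 m²/day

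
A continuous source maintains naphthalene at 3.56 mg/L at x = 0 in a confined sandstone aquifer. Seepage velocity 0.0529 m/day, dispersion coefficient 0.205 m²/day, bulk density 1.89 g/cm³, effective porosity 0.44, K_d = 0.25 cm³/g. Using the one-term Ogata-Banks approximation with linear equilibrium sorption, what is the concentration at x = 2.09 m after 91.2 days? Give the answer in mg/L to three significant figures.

1.86 mg/L

Retardation factor R = 1 + ρ_b·K_d/n = 1 + 1.89 × 0.25/0.44 = 2.074.
Sorption retards both mechanisms: v_R = v/R = 0.02551 m/day, D_R = D/R = 0.09884 m²/day.
v_R·t = 0.02551 × 91.2 = 2.326512 m; 2√(D_R t) = 6.005 m; argument = (2.09 − 2.326512)/6.005 = -0.03939.
C = C₀ × ½·erfc(-0.03939) = 3.56 × 0.5222 = 1.86 mg/L.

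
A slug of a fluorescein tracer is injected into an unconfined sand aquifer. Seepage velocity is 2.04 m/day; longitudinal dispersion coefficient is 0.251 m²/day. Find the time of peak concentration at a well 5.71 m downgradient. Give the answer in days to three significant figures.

2.74 days

For the 1D instantaneous-source solution, setting ∂C/∂t = 0 at fixed x gives v²t² + 2Dt − x² = 0, so t = (√(D² + v²x²) − D)/v².
√(D² + v²x²) = √(0.251² + 2.04² × 5.71²) = 11.65; v² = 4.1616.
t = (11.65 − 0.251)/4.1616 = 2.74 days (vs. the pure-advection estimate x/v = 2.80 d).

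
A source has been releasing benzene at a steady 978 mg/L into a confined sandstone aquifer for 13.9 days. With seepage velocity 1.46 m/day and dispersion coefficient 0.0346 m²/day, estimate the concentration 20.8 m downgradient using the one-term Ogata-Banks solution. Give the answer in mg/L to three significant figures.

For a continuous step input, C/C₀ ≈ ½·erfc((x−vt)/(2√(Dt))).
vt = 1.46 × 13.9 = 20.294 m and 2√(Dt) = 2√(0.0346 × 13.9) = 1.387 m.
Argument (x−vt)/(2√(Dt)) = (20.8 − 20.294)/1.387 = 0.3648; ½·erfc(0.3648) = 0.3030.
C = 978 × 0.3030 = 296 mg/L.

296 mg/L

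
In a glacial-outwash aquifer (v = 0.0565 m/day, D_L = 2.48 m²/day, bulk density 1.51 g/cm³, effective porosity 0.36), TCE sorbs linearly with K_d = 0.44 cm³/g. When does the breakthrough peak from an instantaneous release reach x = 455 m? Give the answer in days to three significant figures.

Retardation factor R = 1 + ρ_b·K_d/n = 1 + 1.51 × 0.44/0.36 = 2.846.
Sorption retards both mechanisms: v_R = v/R = 0.01985 m/day, D_R = D/R = 0.8714 m²/day.
Peak time from v_R²t² + 2D_R t − x² = 0: t = (√(D_R² + v_R²x²) − D_R)/v_R².
√(D_R² + v_R²x²) = √(0.8714² + 0.01985² × 455²) = 9.074; v_R² = 0.0003940.
t = (9.074 − 0.8714)/0.0003940 = 20800 days.

20800 days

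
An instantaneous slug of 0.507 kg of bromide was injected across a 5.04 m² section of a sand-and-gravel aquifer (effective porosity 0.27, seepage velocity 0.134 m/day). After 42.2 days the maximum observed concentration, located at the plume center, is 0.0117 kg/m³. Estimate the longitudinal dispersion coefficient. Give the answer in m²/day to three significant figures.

At the plume center C_max = M/(n_e·A·√(4πDt)), so D = M²/(4πt·(n_e·A·C_max)²).
n_e·A·C_max = 0.27 × 5.04 × 0.0117 = 0.01592 kg/m.
D = 0.507²/(4π × 42.2 × 0.01592²) = 1.91 m²/day.

1.91 m²/day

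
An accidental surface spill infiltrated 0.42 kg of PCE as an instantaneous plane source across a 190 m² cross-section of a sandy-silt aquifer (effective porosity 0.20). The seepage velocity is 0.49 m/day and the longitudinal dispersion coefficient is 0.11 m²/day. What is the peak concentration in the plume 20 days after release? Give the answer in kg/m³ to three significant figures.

0.00210 kg/m³

The peak of an instantaneous 1D plume sits at x = vt; there the Gaussian factor is 1 and C_max = M/(n_e·A·√(4πDt)), where n_e·A is the pore area the mass is dissolved in.
√(4πDt) = √(4π × 0.11 × 20) = 5.258 m, so C_max = 0.42/(0.20 × 190 × 5.258) = 0.00210 kg/m³.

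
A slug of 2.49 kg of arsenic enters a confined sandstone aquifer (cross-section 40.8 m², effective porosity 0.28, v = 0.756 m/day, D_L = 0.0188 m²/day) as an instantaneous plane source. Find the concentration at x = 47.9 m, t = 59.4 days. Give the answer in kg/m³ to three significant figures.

0.00783 kg/m³

For an instantaneous plane source, C(x,t) = M/(n_e·A·√(4πDt)) · exp(−(x−vt)²/(4Dt)), with n_e·A the pore (flow) area.
Plume center vt = 0.756 × 59.4 = 44.9064 m, so the well at 47.9 m is 2.9936 m downgradient of the peak.
√(4πDt) = 3.746 m, giving peak height M/(n_e·A·√(4πDt)) = 2.49/(0.28 × 40.8 × 3.746) = 0.05819 kg/m³.
(x−vt)²/(4Dt) = (2.9936)²/(4 × 0.0188 × 59.4) = 2.006; exp(−2.006) = 0.1345.
C = 0.05819 × 0.1345 = 0.00783 kg/m³.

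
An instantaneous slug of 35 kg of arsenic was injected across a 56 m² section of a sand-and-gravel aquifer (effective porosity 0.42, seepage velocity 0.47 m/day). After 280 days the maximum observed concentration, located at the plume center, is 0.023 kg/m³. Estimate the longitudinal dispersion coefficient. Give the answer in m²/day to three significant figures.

1.19 m²/day

At the plume center C_max = M/(n_e·A·√(4πDt)), so D = M²/(4πt·(n_e·A·C_max)²).
n_e·A·C_max = 0.42 × 56 × 0.023 = 0.5410 kg/m.
D = 35²/(4π × 280 × 0.5410²) = 1.19 m²/day.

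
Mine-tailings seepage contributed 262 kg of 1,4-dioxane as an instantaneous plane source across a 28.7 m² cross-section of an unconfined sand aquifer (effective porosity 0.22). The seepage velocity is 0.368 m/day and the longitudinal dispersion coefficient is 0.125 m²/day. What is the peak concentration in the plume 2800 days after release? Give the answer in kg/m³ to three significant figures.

The peak of an instantaneous 1D plume sits at x = vt; there the Gaussian factor is 1 and C_max = M/(n_e·A·√(4πDt)), where n_e·A is the pore area the mass is dissolved in.
√(4πDt) = √(4π × 0.125 × 2800) = 66.32 m, so C_max = 262/(0.22 × 28.7 × 66.32) = 0.626 kg/m³.

0.626 kg/m³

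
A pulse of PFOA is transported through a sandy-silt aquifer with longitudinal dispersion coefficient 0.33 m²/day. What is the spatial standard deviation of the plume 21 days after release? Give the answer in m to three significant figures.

Dispersive spreading gives a Gaussian with σ² = 2Dt; advection only shifts the center.
σ = √(2 × 0.33 × 21) = 3.72 m.

3.72 m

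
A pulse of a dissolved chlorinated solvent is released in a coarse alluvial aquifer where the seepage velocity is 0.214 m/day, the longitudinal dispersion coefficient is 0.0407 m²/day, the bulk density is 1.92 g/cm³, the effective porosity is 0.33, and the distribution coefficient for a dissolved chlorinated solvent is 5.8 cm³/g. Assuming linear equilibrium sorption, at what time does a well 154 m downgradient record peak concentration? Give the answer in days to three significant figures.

25000 days

Retardation factor R = 1 + ρ_b·K_d/n = 1 + 1.92 × 5.8/0.33 = 34.75.
Sorption retards both mechanisms: v_R = v/R = 0.006158 m/day, D_R = D/R = 0.001171 m²/day.
Peak time from v_R²t² + 2D_R t − x² = 0: t = (√(D_R² + v_R²x²) − D_R)/v_R².
√(D_R² + v_R²x²) = √(0.001171² + 0.006158² × 154²) = 0.9483; v_R² = 3.792e-05.
t = (0.9483 − 0.001171)/3.792e-05 = 25000 days.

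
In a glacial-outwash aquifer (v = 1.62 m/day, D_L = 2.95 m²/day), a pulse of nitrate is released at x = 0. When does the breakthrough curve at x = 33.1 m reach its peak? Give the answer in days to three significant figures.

19.3 days

For the 1D instantaneous-source solution, setting ∂C/∂t = 0 at fixed x gives v²t² + 2Dt − x² = 0, so t = (√(D² + v²x²) − D)/v².
√(D² + v²x²) = √(2.95² + 1.62² × 33.1²) = 53.70; v² = 2.6244.
t = (53.70 − 2.95)/2.6244 = 19.3 days (vs. the pure-advection estimate x/v = 20.4 d).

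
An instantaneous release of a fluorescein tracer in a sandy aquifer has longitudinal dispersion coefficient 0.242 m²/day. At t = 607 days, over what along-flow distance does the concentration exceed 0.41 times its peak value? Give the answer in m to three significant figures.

The plume is Gaussian with σ = √(2Dt) = √(2 × 0.242 × 607) = 17.14 m.
C/C_peak = exp(−Δx²/(2σ²)) = 0.41 ⇒ Δx = σ·√(−2 ln 0.41) = 17.14 × 1.335 = 22.88 m.
Width = 2Δx = 45.8 m.

45.8 m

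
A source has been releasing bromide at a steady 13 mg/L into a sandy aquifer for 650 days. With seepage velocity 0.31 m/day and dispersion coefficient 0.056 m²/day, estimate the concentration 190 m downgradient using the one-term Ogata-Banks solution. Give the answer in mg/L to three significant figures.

For a continuous step input, C/C₀ ≈ ½·erfc((x−vt)/(2√(Dt))).
vt = 0.31 × 650 = 201.5 m and 2√(Dt) = 2√(0.056 × 650) = 12.07 m.
Argument (x−vt)/(2√(Dt)) = (190 − 201.5)/12.07 = -0.9528; ½·erfc(-0.9528) = 0.9111.
C = 13 × 0.9111 = 11.8 mg/L.

11.8 mg/L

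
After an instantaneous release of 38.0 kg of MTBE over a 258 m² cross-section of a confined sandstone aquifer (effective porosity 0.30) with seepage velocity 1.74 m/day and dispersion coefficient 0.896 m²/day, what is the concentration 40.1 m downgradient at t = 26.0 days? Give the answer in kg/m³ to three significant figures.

0.0216 kg/m³

For an instantaneous plane source, C(x,t) = M/(n_e·A·√(4πDt)) · exp(−(x−vt)²/(4Dt)), with n_e·A the pore (flow) area.
Plume center vt = 1.74 × 26.0 = 45.24 m, so the well at 40.1 m is 5.14 m upgradient of the peak.
√(4πDt) = 17.11 m, giving peak height M/(n_e·A·√(4πDt)) = 38.0/(0.30 × 258 × 17.11) = 0.02869 kg/m³.
(x−vt)²/(4Dt) = (-5.14)²/(4 × 0.896 × 26.0) = 0.2835; exp(−0.2835) = 0.7531.
C = 0.02869 × 0.7531 = 0.0216 kg/m³.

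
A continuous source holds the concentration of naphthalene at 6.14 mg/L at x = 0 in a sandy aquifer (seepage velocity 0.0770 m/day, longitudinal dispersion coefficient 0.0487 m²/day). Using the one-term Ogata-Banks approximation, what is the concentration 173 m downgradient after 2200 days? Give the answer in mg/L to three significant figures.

For a continuous step input, C/C₀ ≈ ½·erfc((x−vt)/(2√(Dt))).
vt = 0.0770 × 2200 = 169.4 m and 2√(Dt) = 2√(0.0487 × 2200) = 20.70 m.
Argument (x−vt)/(2√(Dt)) = (173 − 169.4)/20.70 = 0.1739; ½·erfc(0.1739) = 0.4029.
C = 6.14 × 0.4029 = 2.47 mg/L.

2.47 mg/L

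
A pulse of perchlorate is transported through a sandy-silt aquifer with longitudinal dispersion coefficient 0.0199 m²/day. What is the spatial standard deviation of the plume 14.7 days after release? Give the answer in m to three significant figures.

Dispersive spreading gives a Gaussian with σ² = 2Dt; advection only shifts the center.
σ = √(2 × 0.0199 × 14.7) = 0.765 m.

0.765 m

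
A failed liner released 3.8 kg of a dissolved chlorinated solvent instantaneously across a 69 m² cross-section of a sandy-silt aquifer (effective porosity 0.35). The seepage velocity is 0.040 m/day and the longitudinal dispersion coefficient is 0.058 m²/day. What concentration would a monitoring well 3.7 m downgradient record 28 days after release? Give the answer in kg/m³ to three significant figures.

For an instantaneous plane source, C(x,t) = M/(n_e·A·√(4πDt)) · exp(−(x−vt)²/(4Dt)), with n_e·A the pore (flow) area.
Plume center vt = 0.040 × 28 = 1.12 m, so the well at 3.7 m is 2.58 m downgradient of the peak.
√(4πDt) = 4.517 m, giving peak height M/(n_e·A·√(4πDt)) = 3.8/(0.35 × 69 × 4.517) = 0.03484 kg/m³.
(x−vt)²/(4Dt) = (2.58)²/(4 × 0.058 × 28) = 1.025; exp(−1.025) = 0.3588.
C = 0.03484 × 0.3588 = 0.0125 kg/m³.

0.0125 kg/m³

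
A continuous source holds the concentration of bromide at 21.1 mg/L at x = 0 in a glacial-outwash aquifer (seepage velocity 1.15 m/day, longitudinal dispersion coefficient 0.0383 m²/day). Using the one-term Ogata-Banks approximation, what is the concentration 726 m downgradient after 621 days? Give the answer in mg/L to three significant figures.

0.905 mg/L

For a continuous step input, C/C₀ ≈ ½·erfc((x−vt)/(2√(Dt))).
vt = 1.15 × 621 = 714.15 m and 2√(Dt) = 2√(0.0383 × 621) = 9.754 m.
Argument (x−vt)/(2√(Dt)) = (726 − 714.15)/9.754 = 1.215; ½·erfc(1.215) = 0.04287.
C = 21.1 × 0.04287 = 0.905 mg/L.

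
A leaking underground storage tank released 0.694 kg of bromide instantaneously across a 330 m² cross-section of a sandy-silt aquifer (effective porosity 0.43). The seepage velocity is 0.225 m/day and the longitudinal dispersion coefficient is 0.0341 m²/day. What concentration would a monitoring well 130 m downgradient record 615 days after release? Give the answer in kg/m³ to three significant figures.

0.000131 kg/m³

For an instantaneous plane source, C(x,t) = M/(n_e·A·√(4πDt)) · exp(−(x−vt)²/(4Dt)), with n_e·A the pore (flow) area.
Plume center vt = 0.225 × 615 = 138.375 m, so the well at 130 m is 8.375 m upgradient of the peak.
√(4πDt) = 16.23 m, giving peak height M/(n_e·A·√(4πDt)) = 0.694/(0.43 × 330 × 16.23) = 0.0003013 kg/m³.
(x−vt)²/(4Dt) = (-8.375)²/(4 × 0.0341 × 615) = 0.8361; exp(−0.8361) = 0.4334.
C = 0.0003013 × 0.4334 = 0.000131 kg/m³.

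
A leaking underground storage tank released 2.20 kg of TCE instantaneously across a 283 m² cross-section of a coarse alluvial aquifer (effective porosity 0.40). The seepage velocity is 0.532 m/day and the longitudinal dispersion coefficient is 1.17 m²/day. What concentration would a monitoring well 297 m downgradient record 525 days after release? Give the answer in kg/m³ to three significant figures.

For an instantaneous plane source, C(x,t) = M/(n_e·A·√(4πDt)) · exp(−(x−vt)²/(4Dt)), with n_e·A the pore (flow) area.
Plume center vt = 0.532 × 525 = 279.3 m, so the well at 297 m is 17.7 m downgradient of the peak.
√(4πDt) = 87.86 m, giving peak height M/(n_e·A·√(4πDt)) = 2.20/(0.40 × 283 × 87.86) = 0.0002212 kg/m³.
(x−vt)²/(4Dt) = (17.7)²/(4 × 1.17 × 525) = 0.1275; exp(−0.1275) = 0.8803.
C = 0.0002212 × 0.8803 = 0.000195 kg/m³.

0.000195 kg/m³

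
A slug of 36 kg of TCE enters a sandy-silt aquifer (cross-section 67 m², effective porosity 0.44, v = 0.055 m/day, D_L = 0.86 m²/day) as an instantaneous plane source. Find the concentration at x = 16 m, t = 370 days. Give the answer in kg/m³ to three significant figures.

For an instantaneous plane source, C(x,t) = M/(n_e·A·√(4πDt)) · exp(−(x−vt)²/(4Dt)), with n_e·A the pore (flow) area.
Plume center vt = 0.055 × 370 = 20.35 m, so the well at 16 m is 4.35 m upgradient of the peak.
√(4πDt) = 63.23 m, giving peak height M/(n_e·A·√(4πDt)) = 36/(0.44 × 67 × 63.23) = 0.01931 kg/m³.
(x−vt)²/(4Dt) = (-4.35)²/(4 × 0.86 × 370) = 0.01487; exp(−0.01487) = 0.9852.
C = 0.01931 × 0.9852 = 0.0190 kg/m³.

0.0190 kg/m³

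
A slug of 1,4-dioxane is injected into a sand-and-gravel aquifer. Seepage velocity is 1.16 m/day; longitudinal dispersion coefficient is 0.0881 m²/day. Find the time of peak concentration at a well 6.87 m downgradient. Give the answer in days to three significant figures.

For the 1D instantaneous-source solution, setting ∂C/∂t = 0 at fixed x gives v²t² + 2Dt − x² = 0, so t = (√(D² + v²x²) − D)/v².
√(D² + v²x²) = √(0.0881² + 1.16² × 6.87²) = 7.970; v² = 1.3456.
t = (7.970 − 0.0881)/1.3456 = 5.86 days (vs. the pure-advection estimate x/v = 5.92 d).

5.86 days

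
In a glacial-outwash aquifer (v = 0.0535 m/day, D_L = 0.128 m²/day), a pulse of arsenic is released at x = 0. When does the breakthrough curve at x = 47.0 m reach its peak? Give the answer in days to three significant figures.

For the 1D instantaneous-source solution, setting ∂C/∂t = 0 at fixed x gives v²t² + 2Dt − x² = 0, so t = (√(D² + v²x²) − D)/v².
√(D² + v²x²) = √(0.128² + 0.0535² × 47.0²) = 2.518; v² = 0.00286225.
t = (2.518 − 0.128)/0.00286225 = 835 days (vs. the pure-advection estimate x/v = 879 d).

835 days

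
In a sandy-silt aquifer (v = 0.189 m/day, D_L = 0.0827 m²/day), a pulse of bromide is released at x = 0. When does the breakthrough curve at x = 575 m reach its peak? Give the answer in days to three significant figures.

3040 days

For the 1D instantaneous-source solution, setting ∂C/∂t = 0 at fixed x gives v²t² + 2Dt − x² = 0, so t = (√(D² + v²x²) − D)/v².
√(D² + v²x²) = √(0.0827² + 0.189² × 575²) = 108.7; v² = 0.035721.
t = (108.7 − 0.0827)/0.035721 = 3040 days (vs. the pure-advection estimate x/v = 3040 d).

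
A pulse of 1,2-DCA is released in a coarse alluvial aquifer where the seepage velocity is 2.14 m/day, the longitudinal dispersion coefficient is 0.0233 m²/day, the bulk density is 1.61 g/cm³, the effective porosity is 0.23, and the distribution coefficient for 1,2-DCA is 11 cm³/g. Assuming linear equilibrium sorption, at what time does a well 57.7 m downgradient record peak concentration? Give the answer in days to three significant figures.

Retardation factor R = 1 + ρ_b·K_d/n = 1 + 1.61 × 11/0.23 = 78.00.
Sorption retards both mechanisms: v_R = v/R = 0.02744 m/day, D_R = D/R = 0.0002987 m²/day.
Peak time from v_R²t² + 2D_R t − x² = 0: t = (√(D_R² + v_R²x²) − D_R)/v_R².
√(D_R² + v_R²x²) = √(0.0002987² + 0.02744² × 57.7²) = 1.583; v_R² = 0.0007530.
t = (1.583 − 0.0002987)/0.0007530 = 2100 days.

2100 days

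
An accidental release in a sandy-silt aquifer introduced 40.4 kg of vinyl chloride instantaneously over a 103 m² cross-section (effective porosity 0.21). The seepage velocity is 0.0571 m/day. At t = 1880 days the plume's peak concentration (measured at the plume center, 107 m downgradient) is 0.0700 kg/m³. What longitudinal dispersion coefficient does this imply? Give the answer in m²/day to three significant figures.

0.0301 m²/day

At the plume center C_max = M/(n_e·A·√(4πDt)), so D = M²/(4πt·(n_e·A·C_max)²).
n_e·A·C_max = 0.21 × 103 × 0.0700 = 1.514 kg/m.
D = 40.4²/(4π × 1880 × 1.514²) = 0.0301 m²/day.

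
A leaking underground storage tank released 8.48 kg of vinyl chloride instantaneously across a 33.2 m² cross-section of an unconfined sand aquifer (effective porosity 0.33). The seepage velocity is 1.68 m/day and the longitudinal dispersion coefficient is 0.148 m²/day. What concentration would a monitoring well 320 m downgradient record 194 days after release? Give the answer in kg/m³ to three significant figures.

0.0300 kg/m³

For an instantaneous plane source, C(x,t) = M/(n_e·A·√(4πDt)) · exp(−(x−vt)²/(4Dt)), with n_e·A the pore (flow) area.
Plume center vt = 1.68 × 194 = 325.92 m, so the well at 320 m is 5.92 m upgradient of the peak.
√(4πDt) = 18.99 m, giving peak height M/(n_e·A·√(4πDt)) = 8.48/(0.33 × 33.2 × 18.99) = 0.04076 kg/m³.
(x−vt)²/(4Dt) = (-5.92)²/(4 × 0.148 × 194) = 0.3052; exp(−0.3052) = 0.7370.
C = 0.04076 × 0.7370 = 0.0300 kg/m³.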